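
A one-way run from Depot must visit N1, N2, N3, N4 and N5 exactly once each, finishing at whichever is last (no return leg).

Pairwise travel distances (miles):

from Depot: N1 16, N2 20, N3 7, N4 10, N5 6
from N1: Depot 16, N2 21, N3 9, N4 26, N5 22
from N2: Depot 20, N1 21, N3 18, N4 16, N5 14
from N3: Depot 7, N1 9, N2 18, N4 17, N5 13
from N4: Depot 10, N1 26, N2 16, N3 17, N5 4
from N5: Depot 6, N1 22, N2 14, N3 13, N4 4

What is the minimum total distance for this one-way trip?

There are 5! = 120 possible orderings.
Depot → N1 → N2 → N3 → N4 → N5: 16+21+18+17+4 = 76
Depot → N1 → N2 → N3 → N5 → N4: 16+21+18+13+4 = 72
Depot → N1 → N2 → N4 → N3 → N5: 16+21+16+17+13 = 83
Depot → N1 → N2 → N4 → N5 → N3: 16+21+16+4+13 = 70
Depot → N1 → N2 → N5 → N3 → N4: 16+21+14+13+17 = 81
Depot → N1 → N2 → N5 → N4 → N3: 16+21+14+4+17 = 72
Depot → N1 → N3 → N2 → N4 → N5: 16+9+18+16+4 = 63
Depot → N1 → N3 → N2 → N5 → N4: 16+9+18+14+4 = 61
Depot → N1 → N3 → N4 → N2 → N5: 16+9+17+16+14 = 72
Depot → N1 → N3 → N4 → N5 → N2: 16+9+17+4+14 = 60
Depot → N1 → N3 → N5 → N2 → N4: 16+9+13+14+16 = 68
Depot → N1 → N3 → N5 → N4 → N2: 16+9+13+4+16 = 58
Depot → N1 → N4 → N2 → N3 → N5: 16+26+16+18+13 = 89
Depot → N1 → N4 → N2 → N5 → N3: 16+26+16+14+13 = 85
… (106 more)
Depot → N5 → N4 → N2 → N3 → N1: 6+4+16+18+9 = 53  ← best
The minimum is 53.
One shortest path: Depot → N5 → N4 → N2 → N3 → N1.

Minimum one-way distance = 53 miles.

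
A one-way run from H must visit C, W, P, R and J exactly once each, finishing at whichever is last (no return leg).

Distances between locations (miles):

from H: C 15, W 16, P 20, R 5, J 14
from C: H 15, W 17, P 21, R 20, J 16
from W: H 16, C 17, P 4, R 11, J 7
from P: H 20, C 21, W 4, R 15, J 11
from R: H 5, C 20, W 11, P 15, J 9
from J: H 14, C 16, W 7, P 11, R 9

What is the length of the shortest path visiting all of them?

There are 5! = 120 possible orderings.
H - C - W - P - R - J: 15+17+4+15+9 = 60
H - C - W - P - J - R: 15+17+4+11+9 = 56
H - C - W - R - P - J: 15+17+11+15+11 = 69
H - C - W - R - J - P: 15+17+11+9+11 = 63
H - C - W - J - P - R: 15+17+7+11+15 = 65
H - C - W - J - R - P: 15+17+7+9+15 = 63
H - C - P - W - R - J: 15+21+4+11+9 = 60
H - C - P - W - J - R: 15+21+4+7+9 = 56
H - C - P - R - W - J: 15+21+15+11+7 = 69
H - C - P - R - J - W: 15+21+15+9+7 = 67
H - C - P - J - W - R: 15+21+11+7+11 = 65
H - C - P - J - R - W: 15+21+11+9+11 = 67
H - C - R - W - P - J: 15+20+11+4+11 = 61
H - C - R - W - J - P: 15+20+11+7+11 = 64
… (106 more)
H - R - J - W - P - C: 5+9+7+4+21 = 46  ← best
The minimum is 46.
One shortest path: H → R → J → W → P → C.

Shortest open route: 46 miles.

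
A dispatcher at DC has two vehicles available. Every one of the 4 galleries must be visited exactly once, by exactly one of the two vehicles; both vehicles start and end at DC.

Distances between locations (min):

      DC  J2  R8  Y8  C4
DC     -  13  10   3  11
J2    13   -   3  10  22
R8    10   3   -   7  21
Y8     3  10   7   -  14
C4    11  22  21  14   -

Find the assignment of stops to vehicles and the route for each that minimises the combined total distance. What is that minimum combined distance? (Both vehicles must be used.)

48 min — the smallest possible combined total.

There are 2^3 − 1 = 7 ways to divide the 4 stops into two non-empty groups. For each, the best each vehicle can do is its own shortest tour through its group:
  {J2} + {R8, Y8, C4}: 26 + 42 = 68
  {R8} + {J2, Y8, C4}: 20 + 46 = 66
  {J2, R8} + {Y8, C4}: 26 + 28 = 54
  {Y8} + {J2, R8, C4}: 6 + 46 = 52
  {J2, Y8} + {R8, C4}: 26 + 42 = 68
  {R8, Y8} + {J2, C4}: 20 + 46 = 66
  … (7 splits in total)
  {J2, R8, Y8} + {C4}: 26 + 22 = 48  ← best
Best: vehicle 1 DC → J2 → R8 → Y8 → DC = 26; vehicle 2 DC → C4 → DC = 22; combined 48.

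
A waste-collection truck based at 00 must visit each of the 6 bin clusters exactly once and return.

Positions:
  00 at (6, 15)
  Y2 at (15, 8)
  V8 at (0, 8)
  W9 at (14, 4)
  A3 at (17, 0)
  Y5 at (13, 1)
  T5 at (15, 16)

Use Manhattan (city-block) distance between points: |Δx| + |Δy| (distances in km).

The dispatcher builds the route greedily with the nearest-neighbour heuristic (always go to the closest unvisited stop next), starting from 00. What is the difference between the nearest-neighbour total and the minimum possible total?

The nearest-neighbour route is 2 km longer than optimal.

00: T5=10, V8=13, Y2=16, W9=19, Y5=21, A3=26 ⇒ T5
T5: Y2=8, W9=13, Y5=17, A3=18, V8=23 ⇒ Y2
Y2: W9=5, Y5=9, A3=10, V8=15 ⇒ W9
W9: Y5=4, A3=7, V8=18 ⇒ Y5
Y5: A3=5, V8=20 ⇒ A3
A3: V8=25 ⇒ V8
NN route 00 → T5 → Y2 → W9 → Y5 → A3 → V8 → 00 costs 70.
Optimal: 00 → V8 → W9 → Y5 → A3 → Y2 → T5 → 00 costs 68 (by enumerating all 360 distinct tours).
Excess = 70 − 68 = 2.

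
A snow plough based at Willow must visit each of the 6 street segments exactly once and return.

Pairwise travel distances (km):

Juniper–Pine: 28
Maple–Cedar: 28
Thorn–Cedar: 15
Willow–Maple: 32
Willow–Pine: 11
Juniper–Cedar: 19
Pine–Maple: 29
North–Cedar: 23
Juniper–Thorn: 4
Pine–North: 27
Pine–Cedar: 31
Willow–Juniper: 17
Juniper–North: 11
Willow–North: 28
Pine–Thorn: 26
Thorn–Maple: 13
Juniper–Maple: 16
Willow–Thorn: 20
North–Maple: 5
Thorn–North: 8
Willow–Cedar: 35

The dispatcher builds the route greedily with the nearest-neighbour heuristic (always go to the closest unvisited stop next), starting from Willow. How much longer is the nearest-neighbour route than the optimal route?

17 km longer than the optimal tour.

From Willow: Pine=11, Juniper=17, Thorn=20, North=28, Maple=32, Cedar=35 → choose Pine (11).
From Pine: Thorn=26, North=27, Juniper=28, Maple=29, Cedar=31 → choose Thorn (26).
From Thorn: Juniper=4, North=8, Maple=13, Cedar=15 → choose Juniper (4).
From Juniper: North=11, Maple=16, Cedar=19 → choose North (11).
From North: Maple=5, Cedar=23 → choose Maple (5).
From Maple: Cedar=28 → choose Cedar (28).
NN route Willow → Pine → Thorn → Juniper → North → Maple → Cedar → Willow costs 120.
Optimal: Willow → Juniper → North → Maple → Thorn → Cedar → Pine → Willow costs 103 (by enumerating all 360 distinct tours).
Excess = 120 − 103 = 17.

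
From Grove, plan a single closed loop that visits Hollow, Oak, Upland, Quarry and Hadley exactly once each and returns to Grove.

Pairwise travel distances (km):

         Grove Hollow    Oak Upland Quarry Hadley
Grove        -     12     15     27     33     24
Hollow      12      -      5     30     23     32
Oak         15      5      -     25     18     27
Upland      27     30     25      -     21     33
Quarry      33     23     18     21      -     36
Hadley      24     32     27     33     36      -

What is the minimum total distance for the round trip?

There are 60 distinct closed tours to check (reversals are equivalent).
Grove→Hollow→Oak→Upland→Quarry→Hadley→Grove: 12+5+25+21+36+24 = 123
Grove→Hollow→Oak→Upland→Hadley→Quarry→Grove: 12+5+25+33+36+33 = 144
Grove→Hollow→Oak→Quarry→Upland→Hadley→Grove: 12+5+18+21+33+24 = 113
Grove→Hollow→Oak→Quarry→Hadley→Upland→Grove: 12+5+18+36+33+27 = 131
Grove→Hollow→Oak→Hadley→Upland→Quarry→Grove: 12+5+27+33+21+33 = 131
Grove→Hollow→Oak→Hadley→Quarry→Upland→Grove: 12+5+27+36+21+27 = 128
Grove→Hollow→Upland→Oak→Quarry→Hadley→Grove: 12+30+25+18+36+24 = 145
Grove→Hollow→Upland→Oak→Hadley→Quarry→Grove: 12+30+25+27+36+33 = 163
Grove→Hollow→Upland→Quarry→Oak→Hadley→Grove: 12+30+21+18+27+24 = 132
Grove→Hollow→Upland→Quarry→Hadley→Oak→Grove: 12+30+21+36+27+15 = 141
Grove→Hollow→Upland→Hadley→Oak→Quarry→Grove: 12+30+33+27+18+33 = 153
Grove→Hollow→Upland→Hadley→Quarry→Oak→Grove: 12+30+33+36+18+15 = 144
Grove→Hollow→Quarry→Oak→Upland→Hadley→Grove: 12+23+18+25+33+24 = 135
Grove→Hollow→Quarry→Oak→Hadley→Upland→Grove: 12+23+18+27+33+27 = 140
… (46 more)
The minimum is 113.
One optimal route: Grove → Hollow → Oak → Quarry → Upland → Hadley → Grove (or its reverse).

113 km — the shortest possible round trip.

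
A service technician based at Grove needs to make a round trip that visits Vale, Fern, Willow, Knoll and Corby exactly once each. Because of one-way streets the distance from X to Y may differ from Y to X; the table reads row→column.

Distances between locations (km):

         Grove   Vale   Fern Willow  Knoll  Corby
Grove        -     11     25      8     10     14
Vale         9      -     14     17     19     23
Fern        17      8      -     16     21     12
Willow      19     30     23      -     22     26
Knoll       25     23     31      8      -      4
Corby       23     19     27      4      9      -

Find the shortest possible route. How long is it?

Grove→Vale→Fern→Willow→Knoll→Corby→Grove: 11+14+16+22+4+23 = 90
Grove→Vale→Fern→Willow→Corby→Knoll→Grove: 11+14+16+26+9+25 = 101
Grove→Vale→Fern→Knoll→Willow→Corby→Grove: 11+14+21+8+26+23 = 103
Grove→Vale→Fern→Knoll→Corby→Willow→Grove: 11+14+21+4+4+19 = 73
Grove→Vale→Fern→Corby→Willow→Knoll→Grove: 11+14+12+4+22+25 = 88
Grove→Vale→Fern→Corby→Knoll→Willow→Grove: 11+14+12+9+8+19 = 73
Grove→Vale→Willow→Fern→Knoll→Corby→Grove: 11+17+23+21+4+23 = 99
Grove→Vale→Willow→Fern→Corby→Knoll→Grove: 11+17+23+12+9+25 = 97
Grove→Vale→Willow→Knoll→Fern→Corby→Grove: 11+17+22+31+12+23 = 116
Grove→Vale→Willow→Knoll→Corby→Fern→Grove: 11+17+22+4+27+17 = 98
Grove→Vale→Willow→Corby→Fern→Knoll→Grove: 11+17+26+27+21+25 = 127
Grove→Vale→Willow→Corby→Knoll→Fern→Grove: 11+17+26+9+31+17 = 111
Grove→Vale→Knoll→Fern→Willow→Corby→Grove: 11+19+31+16+26+23 = 126
Grove→Vale→Knoll→Fern→Corby→Willow→Grove: 11+19+31+12+4+19 = 96
… (106 more)
Grove→Knoll→Corby→Willow→Fern→Vale→Grove: 10+4+4+23+8+9 = 58  ← best
The minimum is 58.
One optimal route: Grove → Knoll → Corby → Willow → Fern → Vale → Grove.

58 km — the shortest possible round trip.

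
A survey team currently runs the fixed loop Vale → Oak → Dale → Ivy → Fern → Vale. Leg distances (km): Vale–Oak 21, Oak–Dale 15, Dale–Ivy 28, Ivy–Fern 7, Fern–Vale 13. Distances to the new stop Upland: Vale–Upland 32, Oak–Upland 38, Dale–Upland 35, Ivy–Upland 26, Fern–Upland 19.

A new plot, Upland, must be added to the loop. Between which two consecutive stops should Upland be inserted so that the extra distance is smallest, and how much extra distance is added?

Insertion cost between consecutive stops i–j is d(i,Upland) + d(Upland,j) − d(i,j):
  between Vale and Oak: 32 + 38 − 21 = 49
  between Oak and Dale: 38 + 35 − 15 = 58
  between Dale and Ivy: 35 + 26 − 28 = 33
  between Ivy and Fern: 26 + 19 − 7 = 38
  between Fern and Vale: 19 + 32 − 13 = 38
Cheapest insertion is between Dale and Ivy, adding 33.
New total = 84 + 33 = 117.

+33 km — insert Upland between Dale and Ivy.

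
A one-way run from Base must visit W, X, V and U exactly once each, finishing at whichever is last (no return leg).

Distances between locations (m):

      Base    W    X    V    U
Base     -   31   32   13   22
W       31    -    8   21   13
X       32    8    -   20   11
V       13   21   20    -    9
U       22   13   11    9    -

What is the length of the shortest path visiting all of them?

41 m — the minimum one-way total.

There are 4! = 24 possible orderings.
Base - W - X - V - U: 31+8+20+9 = 68
Base - W - X - U - V: 31+8+11+9 = 59
Base - W - V - X - U: 31+21+20+11 = 83
Base - W - V - U - X: 31+21+9+11 = 72
Base - W - U - X - V: 31+13+11+20 = 75
Base - W - U - V - X: 31+13+9+20 = 73
Base - X - W - V - U: 32+8+21+9 = 70
Base - X - W - U - V: 32+8+13+9 = 62
Base - X - V - W - U: 32+20+21+13 = 86
Base - X - V - U - W: 32+20+9+13 = 74
Base - X - U - W - V: 32+11+13+21 = 77
Base - X - U - V - W: 32+11+9+21 = 73
Base - V - W - X - U: 13+21+8+11 = 53
Base - V - W - U - X: 13+21+13+11 = 58
… (10 more)
Base - V - U - X - W: 13+9+11+8 = 41  ← best
The minimum is 41.
One shortest path: Base → V → U → X → W.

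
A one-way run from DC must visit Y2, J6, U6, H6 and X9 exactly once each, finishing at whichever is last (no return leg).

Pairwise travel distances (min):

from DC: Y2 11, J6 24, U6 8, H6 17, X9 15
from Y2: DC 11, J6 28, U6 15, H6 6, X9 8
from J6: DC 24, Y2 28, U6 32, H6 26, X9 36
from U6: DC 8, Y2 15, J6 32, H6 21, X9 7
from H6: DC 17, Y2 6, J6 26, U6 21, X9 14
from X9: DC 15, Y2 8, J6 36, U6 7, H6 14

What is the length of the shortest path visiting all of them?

There are 5! = 120 possible orderings.
DC → Y2 → J6 → U6 → H6 → X9: 11+28+32+21+14 = 106
DC → Y2 → J6 → U6 → X9 → H6: 11+28+32+7+14 = 92
DC → Y2 → J6 → H6 → U6 → X9: 11+28+26+21+7 = 93
DC → Y2 → J6 → H6 → X9 → U6: 11+28+26+14+7 = 86
DC → Y2 → J6 → X9 → U6 → H6: 11+28+36+7+21 = 103
DC → Y2 → J6 → X9 → H6 → U6: 11+28+36+14+21 = 110
DC → Y2 → U6 → J6 → H6 → X9: 11+15+32+26+14 = 98
DC → Y2 → U6 → J6 → X9 → H6: 11+15+32+36+14 = 108
DC → Y2 → U6 → H6 → J6 → X9: 11+15+21+26+36 = 109
DC → Y2 → U6 → H6 → X9 → J6: 11+15+21+14+36 = 97
DC → Y2 → U6 → X9 → J6 → H6: 11+15+7+36+26 = 95
DC → Y2 → U6 → X9 → H6 → J6: 11+15+7+14+26 = 73
DC → Y2 → H6 → J6 → U6 → X9: 11+6+26+32+7 = 82
DC → Y2 → H6 → J6 → X9 → U6: 11+6+26+36+7 = 86
… (106 more)
DC → U6 → X9 → Y2 → H6 → J6: 8+7+8+6+26 = 55  ← best
The minimum is 55.
One shortest path: DC → U6 → X9 → Y2 → H6 → J6.

Minimum one-way distance = 55 min.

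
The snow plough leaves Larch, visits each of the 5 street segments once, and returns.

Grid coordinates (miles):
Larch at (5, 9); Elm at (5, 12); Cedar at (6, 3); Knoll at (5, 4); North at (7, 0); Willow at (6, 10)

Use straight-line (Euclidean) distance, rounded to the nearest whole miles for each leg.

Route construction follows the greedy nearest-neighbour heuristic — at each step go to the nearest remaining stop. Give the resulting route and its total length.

Total distance 24 miles via the nearest-neighbour route Larch → Willow → Elm → Knoll → Cedar → North → Larch.

From Larch: distances to unvisited — Willow=1, Elm=3, Knoll=5, Cedar=6, North=9. Nearest is Willow (1).
From Willow: distances to unvisited — Elm=2, Knoll=6, Cedar=7, North=10. Nearest is Elm (2).
From Elm: distances to unvisited — Knoll=8, Cedar=9, North=12. Nearest is Knoll (8).
From Knoll: distances to unvisited — Cedar=1, North=4. Nearest is Cedar (1).
From Cedar: distances to unvisited — North=3. Nearest is North (3).
Return North→Larch: 9.
Total = 1 + 2 + 8 + 1 + 3 + 9 = 24.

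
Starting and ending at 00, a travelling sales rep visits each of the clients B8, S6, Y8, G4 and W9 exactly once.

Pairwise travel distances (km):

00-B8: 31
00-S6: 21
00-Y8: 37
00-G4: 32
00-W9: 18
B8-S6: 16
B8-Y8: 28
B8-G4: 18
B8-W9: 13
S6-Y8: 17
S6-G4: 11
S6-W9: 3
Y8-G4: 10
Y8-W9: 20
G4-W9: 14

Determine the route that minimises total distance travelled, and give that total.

00 - B8 - S6 - Y8 - G4 - W9 - 00: 31+16+17+10+14+18 = 106
00 - B8 - S6 - Y8 - W9 - G4 - 00: 31+16+17+20+14+32 = 130
00 - B8 - S6 - G4 - Y8 - W9 - 00: 31+16+11+10+20+18 = 106
00 - B8 - S6 - G4 - W9 - Y8 - 00: 31+16+11+14+20+37 = 129
00 - B8 - S6 - W9 - Y8 - G4 - 00: 31+16+3+20+10+32 = 112
00 - B8 - S6 - W9 - G4 - Y8 - 00: 31+16+3+14+10+37 = 111
00 - B8 - Y8 - S6 - G4 - W9 - 00: 31+28+17+11+14+18 = 119
00 - B8 - Y8 - S6 - W9 - G4 - 00: 31+28+17+3+14+32 = 125
00 - B8 - Y8 - G4 - S6 - W9 - 00: 31+28+10+11+3+18 = 101
00 - B8 - Y8 - G4 - W9 - S6 - 00: 31+28+10+14+3+21 = 107
00 - B8 - Y8 - W9 - S6 - G4 - 00: 31+28+20+3+11+32 = 125
00 - B8 - Y8 - W9 - G4 - S6 - 00: 31+28+20+14+11+21 = 125
00 - B8 - G4 - S6 - Y8 - W9 - 00: 31+18+11+17+20+18 = 115
00 - B8 - G4 - S6 - W9 - Y8 - 00: 31+18+11+3+20+37 = 120
… (46 more)
00 - B8 - G4 - Y8 - S6 - W9 - 00: 31+18+10+17+3+18 = 97  ← best
The minimum is 97.
One optimal route: 00 → B8 → G4 → Y8 → S6 → W9 → 00 (or its reverse).

97 km — the shortest possible round trip.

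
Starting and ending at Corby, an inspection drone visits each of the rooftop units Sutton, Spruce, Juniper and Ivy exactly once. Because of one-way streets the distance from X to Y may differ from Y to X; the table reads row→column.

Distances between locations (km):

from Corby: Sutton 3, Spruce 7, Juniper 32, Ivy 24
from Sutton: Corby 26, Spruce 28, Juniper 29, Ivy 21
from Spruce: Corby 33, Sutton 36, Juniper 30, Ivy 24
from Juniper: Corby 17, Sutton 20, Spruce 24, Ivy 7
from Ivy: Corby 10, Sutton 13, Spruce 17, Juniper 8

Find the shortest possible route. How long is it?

Corby→Sutton→Spruce→Juniper→Ivy→Corby: 3+28+30+7+10 = 78
Corby→Sutton→Spruce→Ivy→Juniper→Corby: 3+28+24+8+17 = 80
Corby→Sutton→Juniper→Spruce→Ivy→Corby: 3+29+24+24+10 = 90
Corby→Sutton→Juniper→Ivy→Spruce→Corby: 3+29+7+17+33 = 89
Corby→Sutton→Ivy→Spruce→Juniper→Corby: 3+21+17+30+17 = 88
Corby→Sutton→Ivy→Juniper→Spruce→Corby: 3+21+8+24+33 = 89
Corby→Spruce→Sutton→Juniper→Ivy→Corby: 7+36+29+7+10 = 89
Corby→Spruce→Sutton→Ivy→Juniper→Corby: 7+36+21+8+17 = 89
Corby→Spruce→Juniper→Sutton→Ivy→Corby: 7+30+20+21+10 = 88
Corby→Spruce→Juniper→Ivy→Sutton→Corby: 7+30+7+13+26 = 83
Corby→Spruce→Ivy→Sutton→Juniper→Corby: 7+24+13+29+17 = 90
Corby→Spruce→Ivy→Juniper→Sutton→Corby: 7+24+8+20+26 = 85
Corby→Juniper→Sutton→Spruce→Ivy→Corby: 32+20+28+24+10 = 114
Corby→Juniper→Sutton→Ivy→Spruce→Corby: 32+20+21+17+33 = 123
… (10 more)
The minimum is 78.
One optimal route: Corby → Sutton → Spruce → Juniper → Ivy → Corby.

Minimum total distance: 78 km.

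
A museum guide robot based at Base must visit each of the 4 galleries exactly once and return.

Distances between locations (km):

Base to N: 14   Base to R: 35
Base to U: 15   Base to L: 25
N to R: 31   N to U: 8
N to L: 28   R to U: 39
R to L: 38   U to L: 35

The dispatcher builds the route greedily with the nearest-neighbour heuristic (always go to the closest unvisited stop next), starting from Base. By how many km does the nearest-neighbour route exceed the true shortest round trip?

13 km longer than the optimal tour.

From Base: N=14, U=15, L=25, R=35 → choose N (14).
From N: U=8, L=28, R=31 → choose U (8).
From U: L=35, R=39 → choose L (35).
From L: R=38 → choose R (38).
NN route Base → N → U → L → R → Base costs 130.
Optimal: Base → U → N → R → L → Base costs 117 (by enumerating all 12 distinct tours).
Excess = 130 − 117 = 13.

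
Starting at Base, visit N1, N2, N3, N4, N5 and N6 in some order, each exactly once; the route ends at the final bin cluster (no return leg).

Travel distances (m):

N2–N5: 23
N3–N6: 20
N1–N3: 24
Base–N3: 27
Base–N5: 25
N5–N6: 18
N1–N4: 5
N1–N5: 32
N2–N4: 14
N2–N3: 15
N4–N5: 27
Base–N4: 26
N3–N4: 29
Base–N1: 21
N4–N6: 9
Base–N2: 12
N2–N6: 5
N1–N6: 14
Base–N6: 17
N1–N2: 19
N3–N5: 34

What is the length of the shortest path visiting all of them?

There are 6! = 720 possible orderings.
Base→N1→N2→N3→N4→N5→N6: 21+19+15+29+27+18 = 129
Base→N1→N2→N3→N4→N6→N5: 21+19+15+29+9+18 = 111
Base→N1→N2→N3→N5→N4→N6: 21+19+15+34+27+9 = 125
Base→N1→N2→N3→N5→N6→N4: 21+19+15+34+18+9 = 116
Base→N1→N2→N3→N6→N4→N5: 21+19+15+20+9+27 = 111
Base→N1→N2→N3→N6→N5→N4: 21+19+15+20+18+27 = 120
Base→N1→N2→N4→N3→N5→N6: 21+19+14+29+34+18 = 135
Base→N1→N2→N4→N3→N6→N5: 21+19+14+29+20+18 = 121
… (712 more)
Base→N2→N3→N1→N4→N6→N5: 12+15+24+5+9+18 = 83  ← best
The minimum is 83.
One shortest path: Base → N2 → N3 → N1 → N4 → N6 → N5.

Minimum one-way distance = 83 m.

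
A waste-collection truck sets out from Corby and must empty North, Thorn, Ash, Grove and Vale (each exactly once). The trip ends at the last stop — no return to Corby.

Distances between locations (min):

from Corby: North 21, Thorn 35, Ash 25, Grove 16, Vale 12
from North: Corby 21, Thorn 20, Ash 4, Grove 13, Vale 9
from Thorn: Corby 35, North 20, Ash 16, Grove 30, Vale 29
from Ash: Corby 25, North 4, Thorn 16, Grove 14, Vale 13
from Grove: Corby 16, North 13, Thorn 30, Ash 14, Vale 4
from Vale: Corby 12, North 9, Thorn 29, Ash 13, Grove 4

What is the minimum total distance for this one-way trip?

49 min — the minimum one-way total.

There are 5! = 120 possible orderings.
Corby→North→Thorn→Ash→Grove→Vale: 21+20+16+14+4 = 75
Corby→North→Thorn→Ash→Vale→Grove: 21+20+16+13+4 = 74
Corby→North→Thorn→Grove→Ash→Vale: 21+20+30+14+13 = 98
Corby→North→Thorn→Grove→Vale→Ash: 21+20+30+4+13 = 88
Corby→North→Thorn→Vale→Ash→Grove: 21+20+29+13+14 = 97
Corby→North→Thorn→Vale→Grove→Ash: 21+20+29+4+14 = 88
Corby→North→Ash→Thorn→Grove→Vale: 21+4+16+30+4 = 75
Corby→North→Ash→Thorn→Vale→Grove: 21+4+16+29+4 = 74
Corby→North→Ash→Grove→Thorn→Vale: 21+4+14+30+29 = 98
Corby→North→Ash→Grove→Vale→Thorn: 21+4+14+4+29 = 72
Corby→North→Ash→Vale→Thorn→Grove: 21+4+13+29+30 = 97
Corby→North→Ash→Vale→Grove→Thorn: 21+4+13+4+30 = 72
Corby→North→Grove→Thorn→Ash→Vale: 21+13+30+16+13 = 93
Corby→North→Grove→Thorn→Vale→Ash: 21+13+30+29+13 = 106
… (106 more)
Corby→Grove→Vale→North→Ash→Thorn: 16+4+9+4+16 = 49  ← best
The minimum is 49.
One shortest path: Corby → Grove → Vale → North → Ash → Thorn.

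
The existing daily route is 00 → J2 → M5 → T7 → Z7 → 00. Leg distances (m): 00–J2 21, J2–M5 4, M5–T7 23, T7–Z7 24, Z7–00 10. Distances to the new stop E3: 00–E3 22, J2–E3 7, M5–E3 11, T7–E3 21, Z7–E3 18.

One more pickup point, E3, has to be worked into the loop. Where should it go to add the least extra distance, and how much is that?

Insertion cost between consecutive stops i–j is d(i,E3) + d(E3,j) − d(i,j):
  between 00 and J2: 22 + 7 − 21 = 8
  between J2 and M5: 7 + 11 − 4 = 14
  between M5 and T7: 11 + 21 − 23 = 9
  between T7 and Z7: 21 + 18 − 24 = 15
  between Z7 and 00: 18 + 22 − 10 = 30
Cheapest insertion is between 00 and J2, adding 8.
New total = 82 + 8 = 90.

Minimum extra distance: 8 m, inserting E3 between 00 and J2.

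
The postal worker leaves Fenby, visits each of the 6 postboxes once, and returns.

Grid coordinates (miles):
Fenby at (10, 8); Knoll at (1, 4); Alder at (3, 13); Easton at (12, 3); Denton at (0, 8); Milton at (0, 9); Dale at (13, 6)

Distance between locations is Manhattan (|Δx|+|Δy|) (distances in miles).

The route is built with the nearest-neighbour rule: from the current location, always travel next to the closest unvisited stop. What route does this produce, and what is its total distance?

Fenby → [Dale:5 / Easton:7 / Denton:10 / Milton:11 / Alder:12 / Knoll:13] → Dale (5)
Dale → [Easton:4 / Knoll:14 / Denton:15 / Milton:16 / Alder:17] → Easton (4)
Easton → [Knoll:12 / Denton:17 / Milton:18 / Alder:19] → Knoll (12)
Knoll → [Denton:5 / Milton:6 / Alder:11] → Denton (5)
Denton → [Milton:1 / Alder:8] → Milton (1)
Milton → [Alder:7] → Alder (7)
Return Alder→Fenby: 12.
Total = 5 + 4 + 12 + 5 + 1 + 7 + 12 = 46.

Total distance 46 miles via the nearest-neighbour route Fenby → Dale → Easton → Knoll → Denton → Milton → Alder → Fenby.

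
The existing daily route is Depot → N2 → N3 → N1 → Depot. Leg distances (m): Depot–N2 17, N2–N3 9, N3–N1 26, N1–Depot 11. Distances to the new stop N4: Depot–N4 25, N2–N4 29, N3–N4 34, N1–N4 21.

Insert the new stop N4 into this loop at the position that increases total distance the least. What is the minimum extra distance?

Insertion cost between consecutive stops i–j is d(i,N4) + d(N4,j) − d(i,j):
  between Depot and N2: 25 + 29 − 17 = 37
  between N2 and N3: 29 + 34 − 9 = 54
  between N3 and N1: 34 + 21 − 26 = 29
  between N1 and Depot: 21 + 25 − 11 = 35
Cheapest insertion is between N3 and N1, adding 29.
New total = 63 + 29 = 92.

+29 m — insert N4 between N3 and N1.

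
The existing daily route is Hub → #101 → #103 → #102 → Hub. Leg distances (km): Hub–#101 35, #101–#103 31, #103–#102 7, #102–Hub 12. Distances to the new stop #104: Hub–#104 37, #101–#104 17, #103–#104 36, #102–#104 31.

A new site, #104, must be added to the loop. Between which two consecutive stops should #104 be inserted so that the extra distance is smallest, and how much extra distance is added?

Adding 19 km by placing #104 on the Hub–#101 leg.

Insertion cost between consecutive stops i–j is d(i,#104) + d(#104,j) − d(i,j):
  between Hub and #101: 37 + 17 − 35 = 19
  between #101 and #103: 17 + 36 − 31 = 22
  between #103 and #102: 36 + 31 − 7 = 60
  between #102 and Hub: 31 + 37 − 12 = 56
Cheapest insertion is between Hub and #101, adding 19.
New total = 85 + 19 = 104.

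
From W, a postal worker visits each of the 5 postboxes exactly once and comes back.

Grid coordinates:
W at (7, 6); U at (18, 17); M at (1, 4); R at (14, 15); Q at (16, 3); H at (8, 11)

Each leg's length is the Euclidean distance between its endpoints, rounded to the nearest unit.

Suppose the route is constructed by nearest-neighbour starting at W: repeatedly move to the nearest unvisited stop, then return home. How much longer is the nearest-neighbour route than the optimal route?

From W: H=5, M=6, Q=9, R=11, U=16 → choose H (5).
From H: R=7, M=10, Q=11, U=12 → choose R (7).
From R: U=4, Q=12, M=17 → choose U (4).
From U: Q=14, M=21 → choose Q (14).
From Q: M=15 → choose M (15).
NN route W → H → R → U → Q → M → W costs 51.
Optimal: W → M → H → R → U → Q → W costs 50 (by enumerating all 60 distinct tours).
Excess = 51 − 50 = 1.

Excess over optimum: 1.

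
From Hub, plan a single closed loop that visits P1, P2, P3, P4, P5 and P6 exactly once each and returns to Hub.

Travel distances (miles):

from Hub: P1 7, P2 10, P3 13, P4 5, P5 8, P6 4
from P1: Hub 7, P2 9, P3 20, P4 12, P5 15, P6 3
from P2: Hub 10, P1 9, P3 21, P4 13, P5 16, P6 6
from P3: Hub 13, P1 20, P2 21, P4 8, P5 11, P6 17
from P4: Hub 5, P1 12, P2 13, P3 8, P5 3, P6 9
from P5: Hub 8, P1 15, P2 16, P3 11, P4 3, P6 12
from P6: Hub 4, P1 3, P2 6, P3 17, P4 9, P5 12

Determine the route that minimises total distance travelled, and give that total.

With 6 stops there are 6!/2 = 360 distinct round trips (a route and its reverse cost the same).
Hub → P1 → P2 → P3 → P4 → P5 → P6 → Hub: 7+9+21+8+3+12+4 = 64
Hub → P1 → P2 → P3 → P4 → P6 → P5 → Hub: 7+9+21+8+9+12+8 = 74
Hub → P1 → P2 → P3 → P5 → P4 → P6 → Hub: 7+9+21+11+3+9+4 = 64
Hub → P1 → P2 → P3 → P5 → P6 → P4 → Hub: 7+9+21+11+12+9+5 = 74
Hub → P1 → P2 → P3 → P6 → P4 → P5 → Hub: 7+9+21+17+9+3+8 = 74
Hub → P1 → P2 → P3 → P6 → P5 → P4 → Hub: 7+9+21+17+12+3+5 = 74
Hub → P1 → P2 → P4 → P3 → P5 → P6 → Hub: 7+9+13+8+11+12+4 = 64
Hub → P1 → P2 → P4 → P3 → P6 → P5 → Hub: 7+9+13+8+17+12+8 = 74
… (352 more)
Hub → P1 → P6 → P2 → P3 → P4 → P5 → Hub: 7+3+6+21+8+3+8 = 56  ← best
The minimum is 56.
One optimal route: Hub → P1 → P6 → P2 → P3 → P4 → P5 → Hub (or its reverse).

Shortest round trip = 56 miles.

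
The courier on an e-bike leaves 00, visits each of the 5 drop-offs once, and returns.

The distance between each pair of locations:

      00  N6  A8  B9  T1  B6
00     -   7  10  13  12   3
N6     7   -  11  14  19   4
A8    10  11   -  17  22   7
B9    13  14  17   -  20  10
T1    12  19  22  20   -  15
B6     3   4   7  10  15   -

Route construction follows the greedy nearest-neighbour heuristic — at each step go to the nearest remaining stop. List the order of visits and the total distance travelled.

From 00: distances to unvisited — B6=3, N6=7, A8=10, T1=12, B9=13. Nearest is B6 (3).
From B6: distances to unvisited — N6=4, A8=7, B9=10, T1=15. Nearest is N6 (4).
From N6: distances to unvisited — A8=11, B9=14, T1=19. Nearest is A8 (11).
From A8: distances to unvisited — B9=17, T1=22. Nearest is B9 (17).
From B9: distances to unvisited — T1=20. Nearest is T1 (20).
Return T1→00: 12.
Total = 3 + 4 + 11 + 17 + 20 + 12 = 67.

Nearest-neighbour total = 67; route 00 → B6 → N6 → A8 → B9 → T1 → 00.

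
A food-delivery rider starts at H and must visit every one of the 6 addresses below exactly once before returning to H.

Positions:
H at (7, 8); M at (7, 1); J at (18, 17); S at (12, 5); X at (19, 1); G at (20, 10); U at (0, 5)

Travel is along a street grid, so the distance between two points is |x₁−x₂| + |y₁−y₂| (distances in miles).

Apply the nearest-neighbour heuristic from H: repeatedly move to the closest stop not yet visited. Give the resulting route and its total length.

H → [M:7 / S:8 / U:10 / G:15 / X:19 / J:20] → M (7)
M → [S:9 / U:11 / X:12 / G:22 / J:27] → S (9)
S → [X:11 / U:12 / G:13 / J:18] → X (11)
X → [G:10 / J:17 / U:23] → G (10)
G → [J:9 / U:25] → J (9)
J → [U:30] → U (30)
Return U→H: 10.
Total = 7 + 9 + 11 + 10 + 9 + 30 + 10 = 86.

Nearest-neighbour total = 86 miles; route H → M → S → X → G → J → U → H.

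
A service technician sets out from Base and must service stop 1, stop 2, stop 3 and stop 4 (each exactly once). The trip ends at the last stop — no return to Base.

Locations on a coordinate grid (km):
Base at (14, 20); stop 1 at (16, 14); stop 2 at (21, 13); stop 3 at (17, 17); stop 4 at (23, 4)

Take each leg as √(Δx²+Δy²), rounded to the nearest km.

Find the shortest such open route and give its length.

There are 4! = 24 possible orderings.
Base - stop 1 - stop 2 - stop 3 - stop 4: 6+5+6+14 = 31
Base - stop 1 - stop 2 - stop 4 - stop 3: 6+5+9+14 = 34
Base - stop 1 - stop 3 - stop 2 - stop 4: 6+3+6+9 = 24
Base - stop 1 - stop 3 - stop 4 - stop 2: 6+3+14+9 = 32
Base - stop 1 - stop 4 - stop 2 - stop 3: 6+12+9+6 = 33
Base - stop 1 - stop 4 - stop 3 - stop 2: 6+12+14+6 = 38
Base - stop 2 - stop 1 - stop 3 - stop 4: 10+5+3+14 = 32
Base - stop 2 - stop 1 - stop 4 - stop 3: 10+5+12+14 = 41
Base - stop 2 - stop 3 - stop 1 - stop 4: 10+6+3+12 = 31
Base - stop 2 - stop 3 - stop 4 - stop 1: 10+6+14+12 = 42
Base - stop 2 - stop 4 - stop 1 - stop 3: 10+9+12+3 = 34
Base - stop 2 - stop 4 - stop 3 - stop 1: 10+9+14+3 = 36
Base - stop 3 - stop 1 - stop 2 - stop 4: 4+3+5+9 = 21
Base - stop 3 - stop 1 - stop 4 - stop 2: 4+3+12+9 = 28
… (10 more)
The minimum is 21.
One shortest path: Base → stop 3 → stop 1 → stop 2 → stop 4.

21 km — the minimum one-way total.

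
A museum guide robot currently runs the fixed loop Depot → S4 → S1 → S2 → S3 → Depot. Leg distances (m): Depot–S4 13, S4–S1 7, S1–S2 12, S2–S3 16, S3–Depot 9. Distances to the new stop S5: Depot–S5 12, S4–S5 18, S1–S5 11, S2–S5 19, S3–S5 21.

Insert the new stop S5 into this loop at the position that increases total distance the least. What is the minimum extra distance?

Insertion cost between consecutive stops i–j is d(i,S5) + d(S5,j) − d(i,j):
  between Depot and S4: 12 + 18 − 13 = 17
  between S4 and S1: 18 + 11 − 7 = 22
  between S1 and S2: 11 + 19 − 12 = 18
  between S2 and S3: 19 + 21 − 16 = 24
  between S3 and Depot: 21 + 12 − 9 = 24
Cheapest insertion is between Depot and S4, adding 17.
New total = 57 + 17 = 74.

Minimum extra distance: 17 m, inserting S5 between Depot and S4.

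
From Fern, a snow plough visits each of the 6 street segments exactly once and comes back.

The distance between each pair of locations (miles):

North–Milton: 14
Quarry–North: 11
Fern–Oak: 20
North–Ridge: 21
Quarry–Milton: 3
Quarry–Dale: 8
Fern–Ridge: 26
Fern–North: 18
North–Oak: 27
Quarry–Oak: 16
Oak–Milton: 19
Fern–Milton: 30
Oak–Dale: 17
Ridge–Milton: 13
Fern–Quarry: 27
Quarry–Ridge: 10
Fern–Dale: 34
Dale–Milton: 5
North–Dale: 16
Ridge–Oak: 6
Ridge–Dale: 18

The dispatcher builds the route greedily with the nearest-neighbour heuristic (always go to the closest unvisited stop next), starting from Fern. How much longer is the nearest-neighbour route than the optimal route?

Fern: North=18, Oak=20, Ridge=26, Quarry=27, Milton=30, Dale=34 ⇒ North
North: Quarry=11, Milton=14, Dale=16, Ridge=21, Oak=27 ⇒ Quarry
Quarry: Milton=3, Dale=8, Ridge=10, Oak=16 ⇒ Milton
Milton: Dale=5, Ridge=13, Oak=19 ⇒ Dale
Dale: Oak=17, Ridge=18 ⇒ Oak
Oak: Ridge=6 ⇒ Ridge
NN route Fern → North → Quarry → Milton → Dale → Oak → Ridge → Fern costs 86.
Optimal: Fern → North → Dale → Milton → Quarry → Ridge → Oak → Fern costs 78 (by enumerating all 360 distinct tours).
Excess = 86 − 78 = 8.

Excess over optimum: 8 miles.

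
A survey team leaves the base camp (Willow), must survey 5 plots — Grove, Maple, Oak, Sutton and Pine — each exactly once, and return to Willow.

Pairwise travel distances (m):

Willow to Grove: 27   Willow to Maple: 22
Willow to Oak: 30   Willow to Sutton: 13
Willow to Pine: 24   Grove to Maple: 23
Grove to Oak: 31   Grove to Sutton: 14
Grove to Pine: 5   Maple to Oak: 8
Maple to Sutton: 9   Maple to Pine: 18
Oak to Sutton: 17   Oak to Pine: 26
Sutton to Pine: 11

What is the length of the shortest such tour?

There are 60 distinct closed tours to check (reversals are equivalent).
Willow - Grove - Maple - Oak - Sutton - Pine - Willow: 27+23+8+17+11+24 = 110
Willow - Grove - Maple - Oak - Pine - Sutton - Willow: 27+23+8+26+11+13 = 108
Willow - Grove - Maple - Sutton - Oak - Pine - Willow: 27+23+9+17+26+24 = 126
Willow - Grove - Maple - Sutton - Pine - Oak - Willow: 27+23+9+11+26+30 = 126
Willow - Grove - Maple - Pine - Oak - Sutton - Willow: 27+23+18+26+17+13 = 124
Willow - Grove - Maple - Pine - Sutton - Oak - Willow: 27+23+18+11+17+30 = 126
Willow - Grove - Oak - Maple - Sutton - Pine - Willow: 27+31+8+9+11+24 = 110
Willow - Grove - Oak - Maple - Pine - Sutton - Willow: 27+31+8+18+11+13 = 108
Willow - Grove - Oak - Sutton - Maple - Pine - Willow: 27+31+17+9+18+24 = 126
Willow - Grove - Oak - Sutton - Pine - Maple - Willow: 27+31+17+11+18+22 = 126
Willow - Grove - Oak - Pine - Maple - Sutton - Willow: 27+31+26+18+9+13 = 124
Willow - Grove - Oak - Pine - Sutton - Maple - Willow: 27+31+26+11+9+22 = 126
Willow - Grove - Sutton - Maple - Oak - Pine - Willow: 27+14+9+8+26+24 = 108
Willow - Grove - Sutton - Maple - Pine - Oak - Willow: 27+14+9+18+26+30 = 124
… (46 more)
Willow - Grove - Pine - Maple - Oak - Sutton - Willow: 27+5+18+8+17+13 = 88  ← best
The minimum is 88.
One optimal route: Willow → Grove → Pine → Maple → Oak → Sutton → Willow (or its reverse).

Minimum total distance: 88 m.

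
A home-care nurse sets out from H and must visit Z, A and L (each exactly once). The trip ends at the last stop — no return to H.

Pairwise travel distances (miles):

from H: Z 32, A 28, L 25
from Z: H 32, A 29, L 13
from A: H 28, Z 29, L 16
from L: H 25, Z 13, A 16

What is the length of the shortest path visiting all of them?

There are 3! = 6 possible orderings.
H - Z - A - L: 32+29+16 = 77
H - Z - L - A: 32+13+16 = 61
H - A - Z - L: 28+29+13 = 70
H - A - L - Z: 28+16+13 = 57
H - L - Z - A: 25+13+29 = 67
H - L - A - Z: 25+16+29 = 70
The minimum is 57.
One shortest path: H → A → L → Z.

Minimum one-way distance = 57 miles.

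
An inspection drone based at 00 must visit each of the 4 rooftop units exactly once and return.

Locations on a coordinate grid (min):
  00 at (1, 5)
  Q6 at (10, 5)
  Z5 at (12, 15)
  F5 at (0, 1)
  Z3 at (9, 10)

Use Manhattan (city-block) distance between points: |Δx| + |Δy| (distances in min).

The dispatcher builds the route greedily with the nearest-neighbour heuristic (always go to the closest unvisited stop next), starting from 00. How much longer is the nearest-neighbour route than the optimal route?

The nearest-neighbour route is 2 min longer than optimal.

From 00: F5=5, Q6=9, Z3=13, Z5=21 → choose F5 (5).
From F5: Q6=14, Z3=18, Z5=26 → choose Q6 (14).
From Q6: Z3=6, Z5=12 → choose Z3 (6).
From Z3: Z5=8 → choose Z5 (8).
NN route 00 → F5 → Q6 → Z3 → Z5 → 00 costs 54.
Optimal: 00 → Q6 → Z5 → Z3 → F5 → 00 costs 52 (by enumerating all 12 distinct tours).
Excess = 54 − 52 = 2.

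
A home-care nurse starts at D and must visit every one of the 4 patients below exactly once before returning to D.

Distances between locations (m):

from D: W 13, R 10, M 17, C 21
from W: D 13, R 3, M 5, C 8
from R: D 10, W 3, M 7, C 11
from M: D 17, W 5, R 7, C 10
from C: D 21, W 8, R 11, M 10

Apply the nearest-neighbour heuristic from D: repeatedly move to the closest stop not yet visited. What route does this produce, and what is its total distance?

Total distance 49 m via the nearest-neighbour route D → R → W → M → C → D.

From D: distances to unvisited — R=10, W=13, M=17, C=21. Nearest is R (10).
From R: distances to unvisited — W=3, M=7, C=11. Nearest is W (3).
From W: distances to unvisited — M=5, C=8. Nearest is M (5).
From M: distances to unvisited — C=10. Nearest is C (10).
Return C→D: 21.
Total = 10 + 3 + 5 + 10 + 21 = 49.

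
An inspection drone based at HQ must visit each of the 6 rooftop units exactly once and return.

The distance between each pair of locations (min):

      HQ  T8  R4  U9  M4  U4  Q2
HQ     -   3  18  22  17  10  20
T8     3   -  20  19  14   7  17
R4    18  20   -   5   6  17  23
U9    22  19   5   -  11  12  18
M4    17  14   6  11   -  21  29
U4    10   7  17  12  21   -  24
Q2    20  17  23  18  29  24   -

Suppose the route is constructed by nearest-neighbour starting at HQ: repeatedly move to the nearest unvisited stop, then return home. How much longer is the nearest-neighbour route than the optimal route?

2 min longer than the optimal tour.

From HQ: T8=3, U4=10, M4=17, R4=18, Q2=20, U9=22 → choose T8 (3).
From T8: U4=7, M4=14, Q2=17, U9=19, R4=20 → choose U4 (7).
From U4: U9=12, R4=17, M4=21, Q2=24 → choose U9 (12).
From U9: R4=5, M4=11, Q2=18 → choose R4 (5).
From R4: M4=6, Q2=23 → choose M4 (6).
From M4: Q2=29 → choose Q2 (29).
NN route HQ → T8 → U4 → U9 → R4 → M4 → Q2 → HQ costs 82.
Optimal: HQ → T8 → M4 → R4 → U9 → Q2 → U4 → HQ costs 80 (by enumerating all 360 distinct tours).
Excess = 82 − 80 = 2.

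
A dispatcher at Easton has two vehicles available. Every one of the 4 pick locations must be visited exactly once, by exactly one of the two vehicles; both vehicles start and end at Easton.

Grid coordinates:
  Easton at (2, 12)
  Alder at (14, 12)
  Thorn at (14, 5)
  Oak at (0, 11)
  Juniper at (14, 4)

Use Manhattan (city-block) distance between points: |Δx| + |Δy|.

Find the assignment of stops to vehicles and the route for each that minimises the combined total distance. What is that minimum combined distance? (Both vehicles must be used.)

There are 2^3 − 1 = 7 ways to divide the 4 stops into two non-empty groups. For each, the best each vehicle can do is its own shortest tour through its group:
  {Alder} + {Thorn, Oak, Juniper}: 24 + 44 = 68
  {Thorn} + {Alder, Oak, Juniper}: 38 + 44 = 82
  {Alder, Thorn} + {Oak, Juniper}: 38 + 44 = 82
  {Oak} + {Alder, Thorn, Juniper}: 6 + 40 = 46
  {Alder, Oak} + {Thorn, Juniper}: 30 + 40 = 70
  {Thorn, Oak} + {Alder, Juniper}: 42 + 40 = 82
  … (7 splits in total)
Best: vehicle 1 Easton → Oak → Easton = 6; vehicle 2 Easton → Alder → Thorn → Juniper → Easton = 40; combined 46.

46 — the smallest possible combined total.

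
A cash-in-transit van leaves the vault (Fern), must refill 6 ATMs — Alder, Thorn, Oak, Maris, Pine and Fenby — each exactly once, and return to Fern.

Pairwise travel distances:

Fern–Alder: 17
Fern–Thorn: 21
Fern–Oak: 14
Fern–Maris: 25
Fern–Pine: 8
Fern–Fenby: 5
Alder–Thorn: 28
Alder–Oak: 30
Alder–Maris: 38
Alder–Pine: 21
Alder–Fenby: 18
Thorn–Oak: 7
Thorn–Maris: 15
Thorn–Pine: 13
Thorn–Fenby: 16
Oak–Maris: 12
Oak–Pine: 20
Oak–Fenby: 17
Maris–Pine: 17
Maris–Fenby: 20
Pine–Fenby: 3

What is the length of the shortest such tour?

89 — the shortest possible round trip.

There are 360 distinct closed tours to check (reversals are equivalent).
Fern - Alder - Thorn - Oak - Maris - Pine - Fenby - Fern: 17+28+7+12+17+3+5 = 89
Fern - Alder - Thorn - Oak - Maris - Fenby - Pine - Fern: 17+28+7+12+20+3+8 = 95
Fern - Alder - Thorn - Oak - Pine - Maris - Fenby - Fern: 17+28+7+20+17+20+5 = 114
Fern - Alder - Thorn - Oak - Pine - Fenby - Maris - Fern: 17+28+7+20+3+20+25 = 120
Fern - Alder - Thorn - Oak - Fenby - Maris - Pine - Fern: 17+28+7+17+20+17+8 = 114
Fern - Alder - Thorn - Oak - Fenby - Pine - Maris - Fern: 17+28+7+17+3+17+25 = 114
Fern - Alder - Thorn - Maris - Oak - Pine - Fenby - Fern: 17+28+15+12+20+3+5 = 100
Fern - Alder - Thorn - Maris - Oak - Fenby - Pine - Fern: 17+28+15+12+17+3+8 = 100
… (352 more)
The minimum is 89.
One optimal route: Fern → Alder → Thorn → Oak → Maris → Pine → Fenby → Fern (or its reverse).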